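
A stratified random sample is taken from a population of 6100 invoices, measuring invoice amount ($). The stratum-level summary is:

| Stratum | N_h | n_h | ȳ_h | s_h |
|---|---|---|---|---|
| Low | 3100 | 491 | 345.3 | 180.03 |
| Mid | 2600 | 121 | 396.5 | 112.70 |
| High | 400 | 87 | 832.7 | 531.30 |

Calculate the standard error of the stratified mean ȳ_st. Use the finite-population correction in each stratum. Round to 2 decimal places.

V̂(ȳ_st) = Σ W_h² (1 − n_h/N_h) s_h²/n_h, with W_h = N_h/N and N = 6100:
  stratum Low: (3100/6100)²·(1 − 491/3100)·180.03²/491 = 14.3478
  stratum Mid: (2600/6100)²·(1 − 121/2600)·112.70²/121 = 18.1825
  stratum High: (400/6100)²·(1 − 87/400)·531.30²/87 = 10.917
V̂(ȳ_st) = 43.4473
SE(ȳ_st) = √43.4473 = 6.59145

SE(ȳ_st) ≈ 6.59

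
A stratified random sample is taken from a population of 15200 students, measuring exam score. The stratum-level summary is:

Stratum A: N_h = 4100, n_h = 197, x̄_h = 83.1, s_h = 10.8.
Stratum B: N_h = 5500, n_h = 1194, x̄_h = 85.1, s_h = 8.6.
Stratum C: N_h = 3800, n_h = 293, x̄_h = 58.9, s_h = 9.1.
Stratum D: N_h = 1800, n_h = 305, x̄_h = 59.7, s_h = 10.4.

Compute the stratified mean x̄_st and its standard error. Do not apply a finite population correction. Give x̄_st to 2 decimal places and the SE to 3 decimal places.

x̄_st ≈ 75.00, SE ≈ 0.272

x̄_st = Σ W_h x̄_h = (4100·83.1 + 5500·85.1 + 3800·58.9 + 1800·59.7)/15200 = 75.00263
V̂(x̄_st) = Σ W_h² s_h²/n_h, with W_h = N_h/N and N = 15200:
  stratum A: (4100/15200)²·10.8²/197 = 0.0430786
  stratum B: (5500/15200)²·8.6²/1194 = 0.00811019
  stratum C: (3800/15200)²·9.1²/293 = 0.0176642
  stratum D: (1800/15200)²·10.4²/305 = 0.00497307
V̂(x̄_st) = 0.0738261
SE(x̄_st) = √0.0738261 = 0.27171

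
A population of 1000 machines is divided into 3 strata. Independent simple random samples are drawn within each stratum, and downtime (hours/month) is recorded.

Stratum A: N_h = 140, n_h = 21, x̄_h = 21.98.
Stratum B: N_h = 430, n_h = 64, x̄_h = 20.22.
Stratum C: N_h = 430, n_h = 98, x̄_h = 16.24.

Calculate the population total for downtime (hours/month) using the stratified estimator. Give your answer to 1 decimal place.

τ̂_st ≈ 18755.0

τ̂_st = Σ N_h x̄_h = 140·21.98 + 430·20.22 + 430·16.24 = 18755.0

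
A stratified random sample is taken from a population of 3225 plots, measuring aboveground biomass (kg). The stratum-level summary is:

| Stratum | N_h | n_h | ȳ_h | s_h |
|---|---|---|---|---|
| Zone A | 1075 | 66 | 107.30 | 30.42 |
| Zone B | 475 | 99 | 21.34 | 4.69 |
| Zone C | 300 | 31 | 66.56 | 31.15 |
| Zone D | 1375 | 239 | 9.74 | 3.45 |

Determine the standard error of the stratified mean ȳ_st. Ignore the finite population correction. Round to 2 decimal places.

SE(ȳ_st) ≈ 1.36

V̂(ȳ_st) = Σ W_h² s_h²/n_h, with W_h = N_h/N and N = 3225:
  stratum Zone A: (1075/3225)²·30.42²/66 = 1.55787
  stratum Zone B: (475/3225)²·4.69²/99 = 0.0048199
  stratum Zone C: (300/3225)²·31.15²/31 = 0.270855
  stratum Zone D: (1375/3225)²·3.45²/239 = 0.00905287
V̂(ȳ_st) = 1.8426
SE(ȳ_st) = √1.8426 = 1.35742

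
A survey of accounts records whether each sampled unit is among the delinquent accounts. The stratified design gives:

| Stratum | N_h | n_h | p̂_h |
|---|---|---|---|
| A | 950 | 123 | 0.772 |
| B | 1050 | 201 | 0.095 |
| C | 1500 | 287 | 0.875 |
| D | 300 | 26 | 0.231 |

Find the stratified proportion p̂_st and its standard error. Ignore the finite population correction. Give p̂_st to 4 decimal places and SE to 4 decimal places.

p̂_st ≈ 0.5829, SE ≈ 0.0151

N = 3800; stratum weights W_h = N_h/N.
p̂_st = Σ W_h p̂_h = (950·0.772 + 1050·0.095 + 1500·0.875 + 300·0.231)/3800 = 0.58288
V̂(p̂_st) = Σ W_h² p̂_h(1−p̂_h)/(n_h−1):
  stratum A: (950/3800)²·0.772·0.228/122 = 9.01721e-05
  stratum B: (1050/3800)²·0.095·0.905/200 = 3.28211e-05
  stratum C: (1500/3800)²·0.875·0.125/286 = 5.95892e-05
  stratum D: (300/3800)²·0.231·0.769/25 = 4.42867e-05
V̂(p̂_st) = 0.000226869; SE = √V̂ = 0.0150622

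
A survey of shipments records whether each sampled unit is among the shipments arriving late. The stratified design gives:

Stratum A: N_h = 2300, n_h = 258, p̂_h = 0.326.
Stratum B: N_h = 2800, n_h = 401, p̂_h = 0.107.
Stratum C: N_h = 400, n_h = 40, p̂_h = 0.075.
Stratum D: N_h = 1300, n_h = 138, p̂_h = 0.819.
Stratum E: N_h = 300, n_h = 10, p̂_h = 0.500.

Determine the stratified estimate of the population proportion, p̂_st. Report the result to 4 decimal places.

N = 7100; stratum weights W_h = N_h/N.
p̂_st = Σ W_h p̂_h = (2300·0.326 + 2800·0.107 + 400·0.075 + 1300·0.819 + 300·0.500)/7100 = 0.32311

p̂_st ≈ 0.3231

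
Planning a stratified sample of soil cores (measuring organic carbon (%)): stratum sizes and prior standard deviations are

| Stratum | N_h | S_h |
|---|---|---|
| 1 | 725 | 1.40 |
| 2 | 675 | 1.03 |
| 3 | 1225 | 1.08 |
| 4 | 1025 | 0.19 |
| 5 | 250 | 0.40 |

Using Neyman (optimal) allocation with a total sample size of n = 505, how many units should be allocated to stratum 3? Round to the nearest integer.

201

Neyman allocation: n_h = n · N_h S_h / Σ N_i S_i, with n = 505.
  stratum 1: N_h·S_h = 725·1.40 = 1015.00
  stratum 2: N_h·S_h = 675·1.03 = 695.25
  stratum 3: N_h·S_h = 1225·1.08 = 1323.00
  stratum 4: N_h·S_h = 1025·0.19 = 194.75
  stratum 5: N_h·S_h = 250·0.40 = 100.00
Σ N_h S_h = 3328.00
n for stratum 3 = 505·1323.00/3328.00 = 200.756 → 201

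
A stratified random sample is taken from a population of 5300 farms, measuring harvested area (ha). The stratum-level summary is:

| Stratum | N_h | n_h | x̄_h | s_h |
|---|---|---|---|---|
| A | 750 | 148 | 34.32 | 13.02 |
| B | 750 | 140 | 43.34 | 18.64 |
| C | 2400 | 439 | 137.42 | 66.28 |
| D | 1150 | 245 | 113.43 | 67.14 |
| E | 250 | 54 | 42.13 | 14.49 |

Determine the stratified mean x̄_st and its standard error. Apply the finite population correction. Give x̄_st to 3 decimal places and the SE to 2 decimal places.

x̄_st = Σ W_h x̄_h = (750·34.32 + 750·43.34 + 2400·137.42 + 1150·113.43 + 250·42.13)/5300 = 99.81698
V̂(x̄_st) = Σ W_h² (1 − n_h/N_h) s_h²/n_h, with W_h = N_h/N and N = 5300:
  stratum A: (750/5300)²·(1 − 148/750)·13.02²/148 = 0.0184105
  stratum B: (750/5300)²·(1 − 140/750)·18.64²/140 = 0.0404206
  stratum C: (2400/5300)²·(1 − 439/2400)·66.28²/439 = 1.67663
  stratum D: (1150/5300)²·(1 − 245/1150)·67.14²/245 = 0.681697
  stratum E: (250/5300)²·(1 − 54/250)·14.49²/54 = 0.00678246
V̂(x̄_st) = 2.42394
SE(x̄_st) = √2.42394 = 1.5569

x̄_st ≈ 99.817, SE ≈ 1.56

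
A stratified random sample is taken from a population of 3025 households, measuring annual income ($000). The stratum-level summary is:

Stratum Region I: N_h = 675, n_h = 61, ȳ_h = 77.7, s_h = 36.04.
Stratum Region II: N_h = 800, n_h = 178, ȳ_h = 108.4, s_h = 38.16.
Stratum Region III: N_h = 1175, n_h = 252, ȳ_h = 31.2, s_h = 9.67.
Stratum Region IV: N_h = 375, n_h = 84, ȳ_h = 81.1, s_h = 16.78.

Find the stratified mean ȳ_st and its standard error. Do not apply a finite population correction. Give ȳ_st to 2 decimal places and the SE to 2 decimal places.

ȳ_st = Σ W_h ȳ_h = (675·77.7 + 800·108.4 + 1175·31.2 + 375·81.1)/3025 = 68.17851
V̂(ȳ_st) = Σ W_h² s_h²/n_h, with W_h = N_h/N and N = 3025:
  stratum Region I: (675/3025)²·36.04²/61 = 1.06022
  stratum Region II: (800/3025)²·38.16²/178 = 0.572171
  stratum Region III: (1175/3025)²·9.67²/252 = 0.0559857
  stratum Region IV: (375/3025)²·16.78²/84 = 0.0515129
V̂(ȳ_st) = 1.73989
SE(ȳ_st) = √1.73989 = 1.31905

ȳ_st ≈ 68.18, SE ≈ 1.32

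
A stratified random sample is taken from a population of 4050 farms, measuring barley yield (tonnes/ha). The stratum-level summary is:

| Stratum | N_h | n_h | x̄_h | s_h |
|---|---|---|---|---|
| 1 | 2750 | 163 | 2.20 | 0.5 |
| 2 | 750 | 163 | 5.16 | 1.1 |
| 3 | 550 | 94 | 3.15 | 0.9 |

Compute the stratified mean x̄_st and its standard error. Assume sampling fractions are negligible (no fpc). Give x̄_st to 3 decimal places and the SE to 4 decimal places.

x̄_st = Σ W_h x̄_h = (2750·2.20 + 750·5.16 + 550·3.15)/4050 = 2.87716
V̂(x̄_st) = Σ W_h² s_h²/n_h, with W_h = N_h/N and N = 4050:
  stratum 1: (2750/4050)²·0.5²/163 = 0.000707144
  stratum 2: (750/4050)²·1.1²/163 = 0.000254572
  stratum 3: (550/4050)²·0.9²/94 = 0.000158918
V̂(x̄_st) = 0.00112063
SE(x̄_st) = √0.00112063 = 0.0334759

x̄_st ≈ 2.877, SE ≈ 0.0335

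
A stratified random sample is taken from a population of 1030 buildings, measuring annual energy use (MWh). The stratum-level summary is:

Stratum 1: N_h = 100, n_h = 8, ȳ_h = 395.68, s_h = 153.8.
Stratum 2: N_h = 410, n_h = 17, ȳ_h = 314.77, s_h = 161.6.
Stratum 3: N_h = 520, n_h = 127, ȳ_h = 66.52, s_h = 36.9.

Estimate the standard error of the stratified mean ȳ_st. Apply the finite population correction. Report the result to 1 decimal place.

SE(ȳ_st) ≈ 16.2

V̂(ȳ_st) = Σ W_h² (1 − n_h/N_h) s_h²/n_h, with W_h = N_h/N and N = 1030:
  stratum 1: (100/1030)²·(1 − 8/100)·153.8²/8 = 25.6411
  stratum 2: (410/1030)²·(1 − 17/410)·161.6²/17 = 233.311
  stratum 3: (520/1030)²·(1 − 127/520)·36.9²/127 = 2.06524
V̂(ȳ_st) = 261.018
SE(ȳ_st) = √261.018 = 16.156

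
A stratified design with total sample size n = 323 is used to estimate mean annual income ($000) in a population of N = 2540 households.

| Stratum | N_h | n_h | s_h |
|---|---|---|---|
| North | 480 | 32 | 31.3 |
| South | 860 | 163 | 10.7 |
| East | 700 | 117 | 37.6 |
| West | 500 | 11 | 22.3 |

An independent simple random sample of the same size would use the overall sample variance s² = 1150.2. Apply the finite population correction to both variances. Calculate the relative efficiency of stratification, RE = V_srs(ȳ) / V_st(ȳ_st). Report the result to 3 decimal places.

V̂(ȳ_st) = Σ W_h² (1 − n_h/N_h) s_h²/n_h, with W_h = N_h/N and N = 2540:
  stratum North: (480/2540)²·(1 − 32/480)·31.3²/32 = 1.02045
  stratum South: (860/2540)²·(1 − 163/860)·10.7²/163 = 0.0652595
  stratum East: (700/2540)²·(1 − 117/700)·37.6²/117 = 0.764344
  stratum West: (500/2540)²·(1 − 11/500)·22.3²/11 = 1.71328
V_st = 3.56333
V_srs = (1 − 323/2540)·1150.2/323 = 3.10816
Relative efficiency = V_srs / V_st = 3.10816/3.56333 = 0.8723

RE ≈ 0.872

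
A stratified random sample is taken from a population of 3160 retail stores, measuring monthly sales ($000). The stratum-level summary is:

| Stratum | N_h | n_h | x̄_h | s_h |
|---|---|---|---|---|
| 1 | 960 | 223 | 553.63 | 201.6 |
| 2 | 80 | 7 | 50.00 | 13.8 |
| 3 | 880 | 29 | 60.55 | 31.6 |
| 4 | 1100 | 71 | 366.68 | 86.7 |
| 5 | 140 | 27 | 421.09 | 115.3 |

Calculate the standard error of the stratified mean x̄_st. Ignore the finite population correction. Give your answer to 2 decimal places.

V̂(x̄_st) = Σ W_h² s_h²/n_h, with W_h = N_h/N and N = 3160:
  stratum 1: (960/3160)²·201.6²/223 = 16.8207
  stratum 2: (80/3160)²·13.8²/7 = 0.0174368
  stratum 3: (880/3160)²·31.6²/29 = 2.67034
  stratum 4: (1100/3160)²·86.7²/71 = 12.8289
  stratum 5: (140/3160)²·115.3²/27 = 0.966444
V̂(x̄_st) = 33.3039
SE(x̄_st) = √33.3039 = 5.77095

SE(x̄_st) ≈ 5.77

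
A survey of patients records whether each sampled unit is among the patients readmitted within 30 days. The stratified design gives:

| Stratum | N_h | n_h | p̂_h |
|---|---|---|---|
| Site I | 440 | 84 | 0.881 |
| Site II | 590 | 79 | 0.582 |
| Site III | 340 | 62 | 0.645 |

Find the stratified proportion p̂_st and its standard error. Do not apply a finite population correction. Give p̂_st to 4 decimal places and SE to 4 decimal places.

N = 1370; stratum weights W_h = N_h/N.
p̂_st = Σ W_h p̂_h = (440·0.881 + 590·0.582 + 340·0.645)/1370 = 0.69366
V̂(p̂_st) = Σ W_h² p̂_h(1−p̂_h)/(n_h−1):
  stratum Site I: (440/1370)²·0.881·0.119/83 = 0.000130289
  stratum Site II: (590/1370)²·0.582·0.418/78 = 0.000578452
  stratum Site III: (340/1370)²·0.645·0.355/61 = 0.000231193
V̂(p̂_st) = 0.000939935; SE = √V̂ = 0.0306584

p̂_st ≈ 0.6937, SE ≈ 0.0307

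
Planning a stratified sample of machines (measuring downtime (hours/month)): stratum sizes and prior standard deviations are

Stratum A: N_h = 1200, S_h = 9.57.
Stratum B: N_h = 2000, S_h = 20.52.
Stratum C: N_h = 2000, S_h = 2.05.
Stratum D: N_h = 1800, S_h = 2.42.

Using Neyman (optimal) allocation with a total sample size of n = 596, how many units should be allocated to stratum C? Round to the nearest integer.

Neyman allocation: n_h = n · N_h S_h / Σ N_i S_i, with n = 596.
  stratum A: N_h·S_h = 1200·9.57 = 11484.00
  stratum B: N_h·S_h = 2000·20.52 = 41040.00
  stratum C: N_h·S_h = 2000·2.05 = 4100.00
  stratum D: N_h·S_h = 1800·2.42 = 4356.00
Σ N_h S_h = 60980.00
n for stratum C = 596·4100.00/60980.00 = 40.072 → 40

40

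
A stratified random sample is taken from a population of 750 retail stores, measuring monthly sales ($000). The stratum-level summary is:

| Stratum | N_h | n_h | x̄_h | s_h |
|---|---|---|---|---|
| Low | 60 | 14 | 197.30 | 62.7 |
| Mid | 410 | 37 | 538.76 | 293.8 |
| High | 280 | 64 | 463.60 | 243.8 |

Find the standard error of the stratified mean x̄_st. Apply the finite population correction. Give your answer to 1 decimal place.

V̂(x̄_st) = Σ W_h² (1 − n_h/N_h) s_h²/n_h, with W_h = N_h/N and N = 750:
  stratum Low: (60/750)²·(1 − 14/60)·62.7²/14 = 1.37782
  stratum Mid: (410/750)²·(1 − 37/410)·293.8²/37 = 634.267
  stratum High: (280/750)²·(1 − 64/280)·243.8²/64 = 99.8566
V̂(x̄_st) = 735.501
SE(x̄_st) = √735.501 = 27.1201

SE(x̄_st) ≈ 27.1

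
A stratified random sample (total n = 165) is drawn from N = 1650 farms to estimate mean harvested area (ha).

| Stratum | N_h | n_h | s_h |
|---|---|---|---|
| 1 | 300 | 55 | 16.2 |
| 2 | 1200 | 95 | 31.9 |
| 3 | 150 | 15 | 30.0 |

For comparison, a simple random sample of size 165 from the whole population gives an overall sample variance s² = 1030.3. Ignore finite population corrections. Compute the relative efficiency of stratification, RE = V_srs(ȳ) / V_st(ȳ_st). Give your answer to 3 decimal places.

RE ≈ 0.988

V̂(ȳ_st) = Σ W_h² s_h²/n_h, with W_h = N_h/N and N = 1650:
  stratum 1: (300/1650)²·16.2²/55 = 0.15774
  stratum 2: (1200/1650)²·31.9²/95 = 5.66568
  stratum 3: (150/1650)²·30.0²/15 = 0.495868
V_st = 6.31929
V_srs = s²/n = 1030.3/165 = 6.24424
Relative efficiency = V_srs / V_st = 6.24424/6.31929 = 0.9881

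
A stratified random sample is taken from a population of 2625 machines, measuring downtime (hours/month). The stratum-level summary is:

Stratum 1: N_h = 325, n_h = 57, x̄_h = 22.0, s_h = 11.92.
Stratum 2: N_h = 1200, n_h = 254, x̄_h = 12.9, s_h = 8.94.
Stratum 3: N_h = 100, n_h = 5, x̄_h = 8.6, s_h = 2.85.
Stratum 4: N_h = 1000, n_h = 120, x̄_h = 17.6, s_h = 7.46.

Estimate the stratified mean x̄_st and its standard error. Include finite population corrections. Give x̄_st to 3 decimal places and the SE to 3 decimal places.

x̄_st = Σ W_h x̄_h = (325·22.0 + 1200·12.9 + 100·8.6 + 1000·17.6)/2625 = 15.65333
V̂(x̄_st) = Σ W_h² (1 − n_h/N_h) s_h²/n_h, with W_h = N_h/N and N = 2625:
  stratum 1: (325/2625)²·(1 − 57/325)·11.92²/57 = 0.0315092
  stratum 2: (1200/2625)²·(1 − 254/1200)·8.94²/254 = 0.0518388
  stratum 3: (100/2625)²·(1 − 5/100)·2.85²/5 = 0.00223967
  stratum 4: (1000/2625)²·(1 − 120/1000)·7.46²/120 = 0.0592271
V̂(x̄_st) = 0.144815
SE(x̄_st) = √0.144815 = 0.380545

x̄_st ≈ 15.653, SE ≈ 0.381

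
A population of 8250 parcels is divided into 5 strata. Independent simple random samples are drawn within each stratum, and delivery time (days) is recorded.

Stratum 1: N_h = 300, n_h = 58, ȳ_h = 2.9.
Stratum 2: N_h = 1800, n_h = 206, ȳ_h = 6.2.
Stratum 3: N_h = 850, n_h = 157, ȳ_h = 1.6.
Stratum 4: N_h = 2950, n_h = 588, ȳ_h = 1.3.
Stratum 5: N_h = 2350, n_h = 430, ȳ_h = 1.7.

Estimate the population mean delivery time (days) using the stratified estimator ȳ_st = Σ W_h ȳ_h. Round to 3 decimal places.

N = Σ N_h = 8250. Stratum weights W_h = N_h/N.
ȳ_st = (300·2.9 + 1800·6.2 + 850·1.6 + 2950·1.3 + 2350·1.7) / 8250 = 2.57212

ȳ_st ≈ 2.572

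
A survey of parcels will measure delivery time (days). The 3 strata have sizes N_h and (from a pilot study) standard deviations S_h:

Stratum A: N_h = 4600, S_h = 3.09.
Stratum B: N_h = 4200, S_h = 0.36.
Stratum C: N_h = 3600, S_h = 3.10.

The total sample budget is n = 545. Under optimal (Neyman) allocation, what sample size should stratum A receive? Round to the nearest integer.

Neyman allocation: n_h = n · N_h S_h / Σ N_i S_i, with n = 545.
  stratum A: N_h·S_h = 4600·3.09 = 14214.00
  stratum B: N_h·S_h = 4200·0.36 = 1512.00
  stratum C: N_h·S_h = 3600·3.10 = 11160.00
Σ N_h S_h = 26886.00
n for stratum A = 545·14214.00/26886.00 = 288.129 → 288

288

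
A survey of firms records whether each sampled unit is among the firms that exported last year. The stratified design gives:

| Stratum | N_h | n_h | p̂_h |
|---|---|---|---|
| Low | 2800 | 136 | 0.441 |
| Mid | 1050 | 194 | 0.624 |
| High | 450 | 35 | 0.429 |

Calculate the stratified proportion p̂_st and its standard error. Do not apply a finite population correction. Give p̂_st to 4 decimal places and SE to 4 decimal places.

p̂_st ≈ 0.4844, SE ≈ 0.0304

N = 4300; stratum weights W_h = N_h/N.
p̂_st = Σ W_h p̂_h = (2800·0.441 + 1050·0.624 + 450·0.429)/4300 = 0.48443
V̂(p̂_st) = Σ W_h² p̂_h(1−p̂_h)/(n_h−1):
  stratum Low: (2800/4300)²·0.441·0.559/135 = 0.000774276
  stratum Mid: (1050/4300)²·0.624·0.376/193 = 7.24864e-05
  stratum High: (450/4300)²·0.429·0.571/34 = 7.89047e-05
V̂(p̂_st) = 0.000925667; SE = √V̂ = 0.0304248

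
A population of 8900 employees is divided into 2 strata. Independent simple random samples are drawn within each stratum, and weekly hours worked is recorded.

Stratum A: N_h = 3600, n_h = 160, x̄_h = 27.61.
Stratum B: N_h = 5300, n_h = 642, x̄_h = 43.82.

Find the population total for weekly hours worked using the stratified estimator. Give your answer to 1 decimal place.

τ̂_st = Σ N_h x̄_h = 3600·27.61 + 5300·43.82 = 331642.0

τ̂_st ≈ 331642.0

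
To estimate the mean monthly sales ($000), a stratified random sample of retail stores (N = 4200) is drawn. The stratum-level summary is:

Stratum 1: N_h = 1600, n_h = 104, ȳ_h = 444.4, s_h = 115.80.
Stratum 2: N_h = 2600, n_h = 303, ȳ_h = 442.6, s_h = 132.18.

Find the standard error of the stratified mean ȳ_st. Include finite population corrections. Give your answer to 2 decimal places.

V̂(ȳ_st) = Σ W_h² (1 − n_h/N_h) s_h²/n_h, with W_h = N_h/N and N = 4200:
  stratum 1: (1600/4200)²·(1 − 104/1600)·115.80²/104 = 17.4959
  stratum 2: (2600/4200)²·(1 − 303/2600)·132.18²/303 = 19.522
V̂(ȳ_st) = 37.0179
SE(ȳ_st) = √37.0179 = 6.08424

SE(ȳ_st) ≈ 6.08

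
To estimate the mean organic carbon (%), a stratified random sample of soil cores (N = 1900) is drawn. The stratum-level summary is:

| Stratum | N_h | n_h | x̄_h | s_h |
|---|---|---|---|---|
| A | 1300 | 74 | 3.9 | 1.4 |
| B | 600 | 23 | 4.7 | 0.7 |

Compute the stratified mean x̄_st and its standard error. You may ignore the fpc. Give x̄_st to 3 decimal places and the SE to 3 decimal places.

x̄_st = Σ W_h x̄_h = (1300·3.9 + 600·4.7)/1900 = 4.15263
V̂(x̄_st) = Σ W_h² s_h²/n_h, with W_h = N_h/N and N = 1900:
  stratum A: (1300/1900)²·1.4²/74 = 0.0123995
  stratum B: (600/1900)²·0.7²/23 = 0.00212453
V̂(x̄_st) = 0.014524
SE(x̄_st) = √0.014524 = 0.120516

x̄_st ≈ 4.153, SE ≈ 0.121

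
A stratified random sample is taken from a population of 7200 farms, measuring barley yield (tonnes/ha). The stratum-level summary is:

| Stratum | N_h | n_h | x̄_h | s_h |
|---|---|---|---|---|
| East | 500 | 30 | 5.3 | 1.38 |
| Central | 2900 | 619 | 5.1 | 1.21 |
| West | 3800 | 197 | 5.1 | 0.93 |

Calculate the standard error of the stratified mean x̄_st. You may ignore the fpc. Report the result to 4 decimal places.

V̂(x̄_st) = Σ W_h² s_h²/n_h, with W_h = N_h/N and N = 7200:
  stratum East: (500/7200)²·1.38²/30 = 0.000306134
  stratum Central: (2900/7200)²·1.21²/619 = 0.000383717
  stratum West: (3800/7200)²·0.93²/197 = 0.00122293
V̂(x̄_st) = 0.00191278
SE(x̄_st) = √0.00191278 = 0.0437354

SE(x̄_st) ≈ 0.0437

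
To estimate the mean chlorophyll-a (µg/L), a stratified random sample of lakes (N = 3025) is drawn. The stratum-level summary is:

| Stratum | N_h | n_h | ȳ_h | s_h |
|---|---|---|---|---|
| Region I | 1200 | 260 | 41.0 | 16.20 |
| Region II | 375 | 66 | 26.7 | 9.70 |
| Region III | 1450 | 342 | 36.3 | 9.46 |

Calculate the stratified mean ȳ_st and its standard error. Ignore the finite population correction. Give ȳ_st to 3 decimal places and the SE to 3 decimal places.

ȳ_st = Σ W_h ȳ_h = (1200·41.0 + 375·26.7 + 1450·36.3)/3025 = 36.97438
V̂(ȳ_st) = Σ W_h² s_h²/n_h, with W_h = N_h/N and N = 3025:
  stratum Region I: (1200/3025)²·16.20²/260 = 0.158843
  stratum Region II: (375/3025)²·9.70²/66 = 0.0219084
  stratum Region III: (1450/3025)²·9.46²/342 = 0.0601231
V̂(ȳ_st) = 0.240875
SE(ȳ_st) = √0.240875 = 0.49079

ȳ_st ≈ 36.974, SE ≈ 0.491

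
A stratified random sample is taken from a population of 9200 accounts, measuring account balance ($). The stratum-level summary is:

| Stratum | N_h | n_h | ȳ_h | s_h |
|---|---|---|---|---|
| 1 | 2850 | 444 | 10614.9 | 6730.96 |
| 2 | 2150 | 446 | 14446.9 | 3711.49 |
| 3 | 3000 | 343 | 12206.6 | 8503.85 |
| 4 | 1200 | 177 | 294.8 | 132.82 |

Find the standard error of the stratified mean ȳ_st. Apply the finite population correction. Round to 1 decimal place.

V̂(ȳ_st) = Σ W_h² (1 − n_h/N_h) s_h²/n_h, with W_h = N_h/N and N = 9200:
  stratum 1: (2850/9200)²·(1 − 444/2850)·6730.96²/444 = 8266.77
  stratum 2: (2150/9200)²·(1 − 446/2150)·3711.49²/446 = 1336.89
  stratum 3: (3000/9200)²·(1 − 343/3000)·8503.85²/343 = 19855.2
  stratum 4: (1200/9200)²·(1 − 177/1200)·132.82²/177 = 1.44556
V̂(ȳ_st) = 29460.3
SE(ȳ_st) = √29460.3 = 171.64

SE(ȳ_st) ≈ 171.6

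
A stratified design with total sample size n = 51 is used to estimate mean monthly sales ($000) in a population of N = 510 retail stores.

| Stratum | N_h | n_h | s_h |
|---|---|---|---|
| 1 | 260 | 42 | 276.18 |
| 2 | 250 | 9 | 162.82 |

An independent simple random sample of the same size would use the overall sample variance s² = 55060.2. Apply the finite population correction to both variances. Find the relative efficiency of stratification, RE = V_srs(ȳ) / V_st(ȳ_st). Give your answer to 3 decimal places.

V̂(ȳ_st) = Σ W_h² (1 − n_h/N_h) s_h²/n_h, with W_h = N_h/N and N = 510:
  stratum 1: (260/510)²·(1 − 42/260)·276.18²/42 = 395.753
  stratum 2: (250/510)²·(1 − 9/250)·162.82²/9 = 682.322
V_st = 1078.08
V_srs = (1 − 51/510)·55060.2/51 = 971.651
Relative efficiency = V_srs / V_st = 971.651/1078.08 = 0.9013

RE ≈ 0.901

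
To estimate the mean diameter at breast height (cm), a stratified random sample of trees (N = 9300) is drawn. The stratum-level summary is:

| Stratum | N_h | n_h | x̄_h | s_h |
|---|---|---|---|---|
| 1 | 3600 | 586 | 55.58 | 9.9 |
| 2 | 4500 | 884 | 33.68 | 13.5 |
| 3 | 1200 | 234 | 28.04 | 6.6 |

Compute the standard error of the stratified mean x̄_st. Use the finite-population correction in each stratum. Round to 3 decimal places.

SE(x̄_st) ≈ 0.250

V̂(x̄_st) = Σ W_h² (1 − n_h/N_h) s_h²/n_h, with W_h = N_h/N and N = 9300:
  stratum 1: (3600/9300)²·(1 − 586/3600)·9.9²/586 = 0.0209823
  stratum 2: (4500/9300)²·(1 − 884/4500)·13.5²/884 = 0.0387874
  stratum 3: (1200/9300)²·(1 − 234/1200)·6.6²/234 = 0.00249497
V̂(x̄_st) = 0.0622646
SE(x̄_st) = √0.0622646 = 0.249529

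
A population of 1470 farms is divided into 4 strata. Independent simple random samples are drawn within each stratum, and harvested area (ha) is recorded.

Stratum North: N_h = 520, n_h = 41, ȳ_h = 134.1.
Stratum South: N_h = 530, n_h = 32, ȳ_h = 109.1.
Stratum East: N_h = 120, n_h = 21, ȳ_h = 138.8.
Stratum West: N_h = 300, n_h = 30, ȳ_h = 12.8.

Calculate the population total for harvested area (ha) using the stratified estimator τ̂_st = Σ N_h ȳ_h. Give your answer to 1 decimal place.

τ̂_st = Σ N_h ȳ_h = 520·134.1 + 530·109.1 + 120·138.8 + 300·12.8 = 148051.0

τ̂_st ≈ 148051.0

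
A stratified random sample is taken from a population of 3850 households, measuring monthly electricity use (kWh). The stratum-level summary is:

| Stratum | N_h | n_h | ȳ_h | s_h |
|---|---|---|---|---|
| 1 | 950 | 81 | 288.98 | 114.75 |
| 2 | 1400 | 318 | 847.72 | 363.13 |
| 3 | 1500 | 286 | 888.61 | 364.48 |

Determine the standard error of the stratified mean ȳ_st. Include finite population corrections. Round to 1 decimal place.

SE(ȳ_st) ≈ 10.4

V̂(ȳ_st) = Σ W_h² (1 − n_h/N_h) s_h²/n_h, with W_h = N_h/N and N = 3850:
  stratum 1: (950/3850)²·(1 − 81/950)·114.75²/81 = 9.05404
  stratum 2: (1400/3850)²·(1 − 318/1400)·363.13²/318 = 42.3771
  stratum 3: (1500/3850)²·(1 − 286/1500)·364.48²/286 = 57.065
V̂(ȳ_st) = 108.496
SE(ȳ_st) = √108.496 = 10.4161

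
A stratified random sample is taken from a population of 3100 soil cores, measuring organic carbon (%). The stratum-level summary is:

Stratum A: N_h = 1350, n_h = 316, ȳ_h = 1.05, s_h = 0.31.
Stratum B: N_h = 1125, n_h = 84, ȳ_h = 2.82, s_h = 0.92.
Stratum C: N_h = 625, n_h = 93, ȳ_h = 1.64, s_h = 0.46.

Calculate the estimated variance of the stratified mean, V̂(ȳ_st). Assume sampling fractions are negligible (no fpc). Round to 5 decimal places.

V̂(ȳ_st) ≈ 0.00148

V̂(ȳ_st) = Σ W_h² s_h²/n_h, with W_h = N_h/N and N = 3100:
  stratum A: (1350/3100)²·0.31²/316 = 5.76741e-05
  stratum B: (1125/3100)²·0.92²/84 = 0.00132702
  stratum C: (625/3100)²·0.46²/93 = 9.24846e-05
V̂(ȳ_st) = 0.00147718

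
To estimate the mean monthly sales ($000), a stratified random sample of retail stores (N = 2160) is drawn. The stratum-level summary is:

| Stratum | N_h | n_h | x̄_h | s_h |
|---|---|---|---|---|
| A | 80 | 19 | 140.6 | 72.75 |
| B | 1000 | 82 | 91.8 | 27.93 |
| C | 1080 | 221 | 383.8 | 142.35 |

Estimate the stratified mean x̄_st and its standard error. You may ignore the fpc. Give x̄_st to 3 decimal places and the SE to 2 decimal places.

x̄_st = Σ W_h x̄_h = (80·140.6 + 1000·91.8 + 1080·383.8)/2160 = 239.60741
V̂(x̄_st) = Σ W_h² s_h²/n_h, with W_h = N_h/N and N = 2160:
  stratum A: (80/2160)²·72.75²/19 = 0.382107
  stratum B: (1000/2160)²·27.93²/82 = 2.03902
  stratum C: (1080/2160)²·142.35²/221 = 22.9225
V̂(x̄_st) = 25.3437
SE(x̄_st) = √25.3437 = 5.03425

x̄_st ≈ 239.607, SE ≈ 5.03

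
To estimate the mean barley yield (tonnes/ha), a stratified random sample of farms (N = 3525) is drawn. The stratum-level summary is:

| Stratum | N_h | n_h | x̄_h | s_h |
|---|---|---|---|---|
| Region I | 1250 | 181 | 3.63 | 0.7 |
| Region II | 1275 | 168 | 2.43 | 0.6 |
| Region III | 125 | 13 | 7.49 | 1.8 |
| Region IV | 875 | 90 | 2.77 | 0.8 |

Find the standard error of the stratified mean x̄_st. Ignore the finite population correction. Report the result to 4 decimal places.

SE(x̄_st) ≈ 0.0370

V̂(x̄_st) = Σ W_h² s_h²/n_h, with W_h = N_h/N and N = 3525:
  stratum Region I: (1250/3525)²·0.7²/181 = 0.000340423
  stratum Region II: (1275/3525)²·0.6²/168 = 0.000280347
  stratum Region III: (125/3525)²·1.8²/13 = 0.000313403
  stratum Region IV: (875/3525)²·0.8²/90 = 0.000438163
V̂(x̄_st) = 0.00137234
SE(x̄_st) = √0.00137234 = 0.0370451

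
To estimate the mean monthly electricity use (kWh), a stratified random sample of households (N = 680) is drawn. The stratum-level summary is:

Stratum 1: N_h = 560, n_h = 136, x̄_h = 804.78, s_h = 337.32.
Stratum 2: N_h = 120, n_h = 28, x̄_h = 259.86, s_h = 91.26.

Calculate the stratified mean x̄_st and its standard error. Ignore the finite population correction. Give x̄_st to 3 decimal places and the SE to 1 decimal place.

x̄_st ≈ 708.618, SE ≈ 24.0

x̄_st = Σ W_h x̄_h = (560·804.78 + 120·259.86)/680 = 708.61765
V̂(x̄_st) = Σ W_h² s_h²/n_h, with W_h = N_h/N and N = 680:
  stratum 1: (560/680)²·337.32²/136 = 567.419
  stratum 2: (120/680)²·91.26²/28 = 9.26291
V̂(x̄_st) = 576.681
SE(x̄_st) = √576.681 = 24.0142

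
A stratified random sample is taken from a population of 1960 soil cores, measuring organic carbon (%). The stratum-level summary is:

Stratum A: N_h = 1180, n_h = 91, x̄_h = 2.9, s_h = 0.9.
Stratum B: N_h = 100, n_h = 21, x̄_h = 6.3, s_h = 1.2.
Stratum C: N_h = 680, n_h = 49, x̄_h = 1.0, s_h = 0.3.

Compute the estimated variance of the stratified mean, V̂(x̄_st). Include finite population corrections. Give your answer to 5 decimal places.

V̂(x̄_st) ≈ 0.00332

V̂(x̄_st) = Σ W_h² (1 − n_h/N_h) s_h²/n_h, with W_h = N_h/N and N = 1960:
  stratum A: (1180/1960)²·(1 − 91/1180)·0.9²/91 = 0.00297743
  stratum B: (100/1960)²·(1 − 21/100)·1.2²/21 = 0.000141013
  stratum C: (680/1960)²·(1 − 49/680)·0.3²/49 = 0.00020515
V̂(x̄_st) = 0.00332359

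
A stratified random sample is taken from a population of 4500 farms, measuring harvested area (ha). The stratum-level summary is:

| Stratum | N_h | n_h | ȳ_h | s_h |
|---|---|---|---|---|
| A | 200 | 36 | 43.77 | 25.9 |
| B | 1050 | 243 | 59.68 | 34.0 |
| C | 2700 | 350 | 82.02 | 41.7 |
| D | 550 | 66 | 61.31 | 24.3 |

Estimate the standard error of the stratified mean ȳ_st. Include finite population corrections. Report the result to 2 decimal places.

SE(ȳ_st) ≈ 1.38

V̂(ȳ_st) = Σ W_h² (1 − n_h/N_h) s_h²/n_h, with W_h = N_h/N and N = 4500:
  stratum A: (200/4500)²·(1 − 36/200)·25.9²/36 = 0.0301818
  stratum B: (1050/4500)²·(1 − 243/1050)·34.0²/243 = 0.199062
  stratum C: (2700/4500)²·(1 − 350/2700)·41.7²/350 = 1.55672
  stratum D: (550/4500)²·(1 − 66/550)·24.3²/66 = 0.117612
V̂(ȳ_st) = 1.90358
SE(ȳ_st) = √1.90358 = 1.3797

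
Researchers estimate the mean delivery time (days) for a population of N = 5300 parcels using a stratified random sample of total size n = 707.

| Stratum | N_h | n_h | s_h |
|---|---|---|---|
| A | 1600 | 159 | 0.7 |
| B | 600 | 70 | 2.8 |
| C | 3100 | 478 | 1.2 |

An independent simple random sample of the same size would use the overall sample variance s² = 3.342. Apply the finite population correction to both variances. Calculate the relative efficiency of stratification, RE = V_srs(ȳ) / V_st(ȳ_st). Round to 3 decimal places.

RE ≈ 1.712

V̂(ȳ_st) = Σ W_h² (1 − n_h/N_h) s_h²/n_h, with W_h = N_h/N and N = 5300:
  stratum A: (1600/5300)²·(1 − 159/1600)·0.7²/159 = 0.000252948
  stratum B: (600/5300)²·(1 − 70/600)·2.8²/70 = 0.00126792
  stratum C: (3100/5300)²·(1 − 478/3100)·1.2²/478 = 0.00087172
V_st = 0.00239259
V_srs = (1 − 707/5300)·3.342/707 = 0.00409645
Relative efficiency = V_srs / V_st = 0.00409645/0.00239259 = 1.7121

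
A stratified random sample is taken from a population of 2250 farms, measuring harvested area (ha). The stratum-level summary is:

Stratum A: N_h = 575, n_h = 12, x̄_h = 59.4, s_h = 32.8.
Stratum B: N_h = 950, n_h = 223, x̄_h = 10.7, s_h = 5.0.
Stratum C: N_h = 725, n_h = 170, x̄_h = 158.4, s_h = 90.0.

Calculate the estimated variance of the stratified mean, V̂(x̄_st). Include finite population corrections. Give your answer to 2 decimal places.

V̂(x̄_st) ≈ 9.54

V̂(x̄_st) = Σ W_h² (1 − n_h/N_h) s_h²/n_h, with W_h = N_h/N and N = 2250:
  stratum A: (575/2250)²·(1 − 12/575)·32.8²/12 = 5.73294
  stratum B: (950/2250)²·(1 − 223/950)·5.0²/223 = 0.0152942
  stratum C: (725/2250)²·(1 − 170/725)·90.0²/170 = 3.78706
V̂(x̄_st) = 9.5353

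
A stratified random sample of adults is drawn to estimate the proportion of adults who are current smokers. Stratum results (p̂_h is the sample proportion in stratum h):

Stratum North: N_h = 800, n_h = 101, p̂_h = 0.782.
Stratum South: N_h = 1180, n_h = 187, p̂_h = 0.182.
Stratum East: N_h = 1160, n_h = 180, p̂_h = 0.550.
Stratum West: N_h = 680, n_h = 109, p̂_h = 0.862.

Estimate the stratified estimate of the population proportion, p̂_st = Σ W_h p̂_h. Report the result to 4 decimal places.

N = 3820; stratum weights W_h = N_h/N.
p̂_st = Σ W_h p̂_h = (800·0.782 + 1180·0.182 + 1160·0.550 + 680·0.862)/3820 = 0.54045

p̂_st ≈ 0.5405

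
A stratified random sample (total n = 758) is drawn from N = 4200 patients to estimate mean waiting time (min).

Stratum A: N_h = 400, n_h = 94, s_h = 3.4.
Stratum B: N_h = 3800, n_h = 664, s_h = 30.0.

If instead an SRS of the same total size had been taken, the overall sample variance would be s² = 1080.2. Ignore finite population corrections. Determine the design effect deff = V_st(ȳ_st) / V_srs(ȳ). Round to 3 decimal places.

V̂(ȳ_st) = Σ W_h² s_h²/n_h, with W_h = N_h/N and N = 4200:
  stratum A: (400/4200)²·3.4²/94 = 0.00111545
  stratum B: (3800/4200)²·30.0²/664 = 1.10954
V_st = 1.11066
V_srs = s²/n = 1080.2/758 = 1.42507
deff = V_st / V_srs = 1.11066/1.42507 = 0.7794

deff ≈ 0.779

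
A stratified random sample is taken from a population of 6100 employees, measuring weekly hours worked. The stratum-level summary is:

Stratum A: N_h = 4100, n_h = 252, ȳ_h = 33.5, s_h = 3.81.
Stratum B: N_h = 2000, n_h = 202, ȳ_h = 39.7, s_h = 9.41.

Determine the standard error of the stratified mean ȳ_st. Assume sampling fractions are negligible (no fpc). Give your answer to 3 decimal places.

V̂(ȳ_st) = Σ W_h² s_h²/n_h, with W_h = N_h/N and N = 6100:
  stratum A: (4100/6100)²·3.81²/252 = 0.026023
  stratum B: (2000/6100)²·9.41²/202 = 0.0471225
V̂(ȳ_st) = 0.0731455
SE(ȳ_st) = √0.0731455 = 0.270454

SE(ȳ_st) ≈ 0.270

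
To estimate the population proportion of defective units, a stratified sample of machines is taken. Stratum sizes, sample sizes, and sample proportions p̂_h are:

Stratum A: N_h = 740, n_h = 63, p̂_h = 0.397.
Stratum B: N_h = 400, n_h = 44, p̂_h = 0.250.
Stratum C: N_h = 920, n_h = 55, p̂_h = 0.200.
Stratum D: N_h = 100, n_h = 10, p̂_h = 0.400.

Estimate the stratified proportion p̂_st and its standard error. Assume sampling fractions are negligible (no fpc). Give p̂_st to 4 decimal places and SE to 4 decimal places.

p̂_st ≈ 0.2860, SE ≈ 0.0346

N = 2160; stratum weights W_h = N_h/N.
p̂_st = Σ W_h p̂_h = (740·0.397 + 400·0.250 + 920·0.200 + 100·0.400)/2160 = 0.28601
V̂(p̂_st) = Σ W_h² p̂_h(1−p̂_h)/(n_h−1):
  stratum A: (740/2160)²·0.397·0.603/62 = 0.000453181
  stratum B: (400/2160)²·0.250·0.750/43 = 0.000149536
  stratum C: (920/2160)²·0.200·0.800/54 = 0.00053752
  stratum D: (100/2160)²·0.400·0.600/9 = 5.71559e-05
V̂(p̂_st) = 0.00119739; SE = √V̂ = 0.0346034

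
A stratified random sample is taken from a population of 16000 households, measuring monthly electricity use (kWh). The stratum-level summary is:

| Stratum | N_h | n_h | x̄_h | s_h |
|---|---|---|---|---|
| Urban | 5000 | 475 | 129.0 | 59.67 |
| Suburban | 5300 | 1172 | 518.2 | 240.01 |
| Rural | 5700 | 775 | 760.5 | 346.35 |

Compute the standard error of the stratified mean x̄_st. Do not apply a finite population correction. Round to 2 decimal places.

SE(x̄_st) ≈ 5.08

V̂(x̄_st) = Σ W_h² s_h²/n_h, with W_h = N_h/N and N = 16000:
  stratum Urban: (5000/16000)²·59.67²/475 = 0.732013
  stratum Suburban: (5300/16000)²·240.01²/1172 = 5.39315
  stratum Rural: (5700/16000)²·346.35²/775 = 19.6444
V̂(x̄_st) = 25.7696
SE(x̄_st) = √25.7696 = 5.07637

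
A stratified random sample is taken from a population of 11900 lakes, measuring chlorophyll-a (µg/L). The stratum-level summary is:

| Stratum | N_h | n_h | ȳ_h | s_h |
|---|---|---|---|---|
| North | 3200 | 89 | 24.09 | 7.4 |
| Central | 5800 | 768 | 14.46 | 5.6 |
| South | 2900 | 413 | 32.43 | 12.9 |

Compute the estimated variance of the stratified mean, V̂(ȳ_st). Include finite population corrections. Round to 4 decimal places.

V̂(ȳ_st) ≈ 0.0722

V̂(ȳ_st) = Σ W_h² (1 − n_h/N_h) s_h²/n_h, with W_h = N_h/N and N = 11900:
  stratum North: (3200/11900)²·(1 − 89/3200)·7.4²/89 = 0.0432543
  stratum Central: (5800/11900)²·(1 − 768/5800)·5.6²/768 = 0.00841569
  stratum South: (2900/11900)²·(1 − 413/2900)·12.9²/413 = 0.0205215
V̂(ȳ_st) = 0.0721915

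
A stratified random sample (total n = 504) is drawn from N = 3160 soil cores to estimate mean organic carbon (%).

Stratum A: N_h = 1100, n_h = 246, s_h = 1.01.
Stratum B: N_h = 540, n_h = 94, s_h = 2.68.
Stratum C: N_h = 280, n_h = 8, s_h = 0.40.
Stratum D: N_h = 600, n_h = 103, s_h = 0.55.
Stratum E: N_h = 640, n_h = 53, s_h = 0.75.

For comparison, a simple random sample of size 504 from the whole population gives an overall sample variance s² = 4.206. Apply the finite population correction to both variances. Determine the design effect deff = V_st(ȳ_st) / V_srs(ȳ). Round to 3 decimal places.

deff ≈ 0.410

V̂(ȳ_st) = Σ W_h² (1 − n_h/N_h) s_h²/n_h, with W_h = N_h/N and N = 3160:
  stratum A: (1100/3160)²·(1 − 246/1100)·1.01²/246 = 0.000390107
  stratum B: (540/3160)²·(1 − 94/540)·2.68²/94 = 0.00184288
  stratum C: (280/3160)²·(1 − 8/280)·0.40²/8 = 0.00015254
  stratum D: (600/3160)²·(1 − 103/600)·0.55²/103 = 8.77044e-05
  stratum E: (640/3160)²·(1 − 53/640)·0.75²/53 = 0.000399292
V_st = 0.00287252
V_srs = (1 − 504/3160)·4.206/504 = 0.00701423
deff = V_st / V_srs = 0.00287252/0.00701423 = 0.4095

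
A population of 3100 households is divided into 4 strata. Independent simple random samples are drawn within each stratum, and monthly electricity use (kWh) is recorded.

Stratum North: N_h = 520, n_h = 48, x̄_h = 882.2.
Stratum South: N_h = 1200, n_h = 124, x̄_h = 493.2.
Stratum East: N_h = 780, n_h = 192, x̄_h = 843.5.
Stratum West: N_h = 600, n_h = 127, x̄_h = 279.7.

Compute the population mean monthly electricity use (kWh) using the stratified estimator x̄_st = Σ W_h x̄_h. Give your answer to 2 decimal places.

N = Σ N_h = 3100. Stratum weights W_h = N_h/N.
x̄_st = (520·882.2 + 1200·493.2 + 780·843.5 + 600·279.7) / 3100 = 605.2690

x̄_st ≈ 605.27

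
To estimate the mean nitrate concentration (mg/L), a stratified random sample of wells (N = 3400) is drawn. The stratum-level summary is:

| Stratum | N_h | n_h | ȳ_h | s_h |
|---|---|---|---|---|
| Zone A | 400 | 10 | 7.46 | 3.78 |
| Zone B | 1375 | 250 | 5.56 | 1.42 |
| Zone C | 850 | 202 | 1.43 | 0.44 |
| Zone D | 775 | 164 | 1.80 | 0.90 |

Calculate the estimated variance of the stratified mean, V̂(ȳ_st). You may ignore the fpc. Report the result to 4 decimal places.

V̂(ȳ_st) ≈ 0.0214

V̂(ȳ_st) = Σ W_h² s_h²/n_h, with W_h = N_h/N and N = 3400:
  stratum Zone A: (400/3400)²·3.78²/10 = 0.0197763
  stratum Zone B: (1375/3400)²·1.42²/250 = 0.00131912
  stratum Zone C: (850/3400)²·0.44²/202 = 5.9901e-05
  stratum Zone D: (775/3400)²·0.90²/164 = 0.000256618
V̂(ȳ_st) = 0.021412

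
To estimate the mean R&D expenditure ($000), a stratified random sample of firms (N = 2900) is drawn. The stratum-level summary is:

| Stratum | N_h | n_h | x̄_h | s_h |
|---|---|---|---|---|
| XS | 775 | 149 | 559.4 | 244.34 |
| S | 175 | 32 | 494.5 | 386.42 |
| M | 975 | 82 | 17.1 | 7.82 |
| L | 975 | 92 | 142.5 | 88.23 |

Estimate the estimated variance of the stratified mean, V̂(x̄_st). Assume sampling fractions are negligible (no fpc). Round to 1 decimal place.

V̂(x̄_st) ≈ 55.3

V̂(x̄_st) = Σ W_h² s_h²/n_h, with W_h = N_h/N and N = 2900:
  stratum XS: (775/2900)²·244.34²/149 = 28.6161
  stratum S: (175/2900)²·386.42²/32 = 16.9922
  stratum M: (975/2900)²·7.82²/82 = 0.0842971
  stratum L: (975/2900)²·88.23²/92 = 9.56441
V̂(x̄_st) = 55.257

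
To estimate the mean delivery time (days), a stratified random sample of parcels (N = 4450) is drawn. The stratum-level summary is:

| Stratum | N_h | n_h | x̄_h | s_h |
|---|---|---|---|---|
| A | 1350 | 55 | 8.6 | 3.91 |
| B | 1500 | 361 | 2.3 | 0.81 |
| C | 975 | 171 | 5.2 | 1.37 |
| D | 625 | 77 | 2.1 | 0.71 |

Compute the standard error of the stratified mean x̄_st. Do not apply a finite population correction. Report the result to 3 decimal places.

SE(x̄_st) ≈ 0.163

V̂(x̄_st) = Σ W_h² s_h²/n_h, with W_h = N_h/N and N = 4450:
  stratum A: (1350/4450)²·3.91²/55 = 0.0255822
  stratum B: (1500/4450)²·0.81²/361 = 0.000206503
  stratum C: (975/4450)²·1.37²/171 = 0.000526907
  stratum D: (625/4450)²·0.71²/77 = 0.000129142
V̂(x̄_st) = 0.0264448
SE(x̄_st) = √0.0264448 = 0.162619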